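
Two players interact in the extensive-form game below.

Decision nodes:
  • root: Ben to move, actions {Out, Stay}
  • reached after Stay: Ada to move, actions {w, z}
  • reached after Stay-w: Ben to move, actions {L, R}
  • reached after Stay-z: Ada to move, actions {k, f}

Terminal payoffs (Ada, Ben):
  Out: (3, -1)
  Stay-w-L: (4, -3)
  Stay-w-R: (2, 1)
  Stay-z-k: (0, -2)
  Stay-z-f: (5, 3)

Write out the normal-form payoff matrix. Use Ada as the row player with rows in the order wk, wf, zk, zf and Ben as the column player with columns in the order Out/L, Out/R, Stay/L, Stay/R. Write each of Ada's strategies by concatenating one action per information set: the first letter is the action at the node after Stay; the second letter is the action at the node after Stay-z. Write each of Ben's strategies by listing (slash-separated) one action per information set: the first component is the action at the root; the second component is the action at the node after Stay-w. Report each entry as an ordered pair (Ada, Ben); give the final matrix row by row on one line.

wk: (3,-1) (3,-1) (4,-3) (2,1) | wf: (3,-1) (3,-1) (4,-3) (2,1) | zk: (3,-1) (3,-1) (0,-2) (0,-2) | zf: (3,-1) (3,-1) (5,3) (5,3)

        Out/L    Out/R   Stay/L   Stay/R
  wk   (3,-1)   (3,-1)   (4,-3)    (2,1)
  wf   (3,-1)   (3,-1)   (4,-3)    (2,1)
  zk   (3,-1)   (3,-1)   (0,-2)   (0,-2)
  zf   (3,-1)   (3,-1)    (5,3)    (5,3)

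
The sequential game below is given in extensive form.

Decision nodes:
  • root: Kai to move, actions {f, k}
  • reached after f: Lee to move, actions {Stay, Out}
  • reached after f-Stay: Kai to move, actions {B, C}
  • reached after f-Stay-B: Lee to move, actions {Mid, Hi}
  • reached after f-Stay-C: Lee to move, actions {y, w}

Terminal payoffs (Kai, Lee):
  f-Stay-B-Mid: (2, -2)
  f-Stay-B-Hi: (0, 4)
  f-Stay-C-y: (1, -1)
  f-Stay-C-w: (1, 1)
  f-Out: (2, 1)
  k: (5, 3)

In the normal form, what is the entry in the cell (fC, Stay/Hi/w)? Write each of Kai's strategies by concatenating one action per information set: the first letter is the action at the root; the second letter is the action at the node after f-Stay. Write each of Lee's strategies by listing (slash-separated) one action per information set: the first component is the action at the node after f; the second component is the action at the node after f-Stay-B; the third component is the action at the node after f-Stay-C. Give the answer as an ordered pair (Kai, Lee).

(1, 1)

Trace the play path from the root:
  Kai plays f
  Lee plays Stay at [f]
  Kai plays C at [f-Stay]
  Lee plays w at [f-Stay-C]
→ terminal payoff (1, 1).
(Lee's choice at the node after f-Stay-B is never reached on this path, so it doesn't affect the outcome.)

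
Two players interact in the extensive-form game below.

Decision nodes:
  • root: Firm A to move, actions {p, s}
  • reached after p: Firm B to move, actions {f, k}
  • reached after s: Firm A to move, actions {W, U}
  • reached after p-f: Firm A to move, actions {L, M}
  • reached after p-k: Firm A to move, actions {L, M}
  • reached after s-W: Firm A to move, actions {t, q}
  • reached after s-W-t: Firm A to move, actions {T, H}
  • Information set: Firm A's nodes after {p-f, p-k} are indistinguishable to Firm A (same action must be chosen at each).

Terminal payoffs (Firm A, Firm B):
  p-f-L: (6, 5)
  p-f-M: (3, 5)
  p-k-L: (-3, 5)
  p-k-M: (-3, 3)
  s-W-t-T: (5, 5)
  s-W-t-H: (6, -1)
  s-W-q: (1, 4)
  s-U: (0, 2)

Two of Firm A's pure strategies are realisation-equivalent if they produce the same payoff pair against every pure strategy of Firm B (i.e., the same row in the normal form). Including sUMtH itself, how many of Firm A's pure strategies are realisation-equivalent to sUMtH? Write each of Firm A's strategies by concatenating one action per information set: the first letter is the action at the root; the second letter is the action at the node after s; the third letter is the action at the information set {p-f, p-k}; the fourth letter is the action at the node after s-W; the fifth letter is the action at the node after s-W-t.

8

Row for sUMtH (columns f, k): (0,2) (0,2).
Under sUMtH, Firm A's choice at the information set {p-f, p-k} and at the node after s-W and at the node after s-W-t can never be reached regardless of what Firm B does, so varying those choices leaves every outcome unchanged.
Holding the reachable choices fixed and varying the unreachable ones freely already gives 2 × 2 × 2 = 8 equivalent strategies.
No other strategy reproduces this row, so those 8 are the full class: sULtT, sULtH, sULqT, sULqH, sUMtT, sUMtH, sUMqT, sUMqH.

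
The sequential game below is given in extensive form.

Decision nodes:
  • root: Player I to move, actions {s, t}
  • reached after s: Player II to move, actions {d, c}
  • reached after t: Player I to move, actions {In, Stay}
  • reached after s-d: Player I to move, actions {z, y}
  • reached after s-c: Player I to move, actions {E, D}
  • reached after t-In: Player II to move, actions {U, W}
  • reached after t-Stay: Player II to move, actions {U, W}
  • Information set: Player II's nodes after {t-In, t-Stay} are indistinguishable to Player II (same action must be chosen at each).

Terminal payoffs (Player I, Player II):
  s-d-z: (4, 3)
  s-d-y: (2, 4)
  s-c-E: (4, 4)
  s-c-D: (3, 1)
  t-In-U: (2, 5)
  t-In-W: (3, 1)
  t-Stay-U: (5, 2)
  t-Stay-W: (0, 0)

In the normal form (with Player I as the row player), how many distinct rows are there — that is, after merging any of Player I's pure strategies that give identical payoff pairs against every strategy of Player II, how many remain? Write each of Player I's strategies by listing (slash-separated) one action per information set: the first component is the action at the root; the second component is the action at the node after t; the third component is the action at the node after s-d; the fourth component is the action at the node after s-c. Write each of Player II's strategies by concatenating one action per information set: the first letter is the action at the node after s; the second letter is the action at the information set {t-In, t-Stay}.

6

Player I has 16 pure strategies: s/In/z/E, s/In/z/D, s/In/y/E, s/In/y/D, s/Stay/z/E, s/Stay/z/D, s/Stay/y/E, s/Stay/y/D, t/In/z/E, t/In/z/D, t/In/y/E, t/In/y/D, t/Stay/z/E, t/Stay/z/D, t/Stay/y/E, t/Stay/y/D. Columns: dU, dW, cU, cW.
{s/In/z/E, s/Stay/z/E} → row (4,3) (4,3) (4,4) (4,4)
{s/In/z/D, s/Stay/z/D} → row (4,3) (4,3) (3,1) (3,1)
{s/In/y/E, s/Stay/y/E} → row (2,4) (2,4) (4,4) (4,4)
{s/In/y/D, s/Stay/y/D} → row (2,4) (2,4) (3,1) (3,1)
{t/In/z/E, t/In/z/D, t/In/y/E, t/In/y/D} → row (2,5) (3,1) (2,5) (3,1)
{t/Stay/z/E, t/Stay/z/D, t/Stay/y/E, t/Stay/y/D} → row (5,2) (0,0) (5,2) (0,0)
That's 6 distinct rows out of 16 strategies.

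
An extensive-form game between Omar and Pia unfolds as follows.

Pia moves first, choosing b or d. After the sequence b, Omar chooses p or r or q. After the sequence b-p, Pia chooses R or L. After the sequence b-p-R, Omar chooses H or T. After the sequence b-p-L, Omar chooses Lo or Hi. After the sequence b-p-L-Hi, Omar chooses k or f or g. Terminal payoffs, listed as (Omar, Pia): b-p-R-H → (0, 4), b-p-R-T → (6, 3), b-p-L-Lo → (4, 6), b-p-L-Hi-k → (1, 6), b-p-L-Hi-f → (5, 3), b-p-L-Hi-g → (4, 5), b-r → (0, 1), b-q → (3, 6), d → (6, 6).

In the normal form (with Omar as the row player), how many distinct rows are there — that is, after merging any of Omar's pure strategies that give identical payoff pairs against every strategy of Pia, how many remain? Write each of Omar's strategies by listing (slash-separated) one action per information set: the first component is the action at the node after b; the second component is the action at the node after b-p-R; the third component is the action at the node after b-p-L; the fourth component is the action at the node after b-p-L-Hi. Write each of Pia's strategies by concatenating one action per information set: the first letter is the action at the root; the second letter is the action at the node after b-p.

Omar has 36 pure strategies: p/H/Lo/k, p/H/Lo/f, p/H/Lo/g, p/H/Hi/k, p/H/Hi/f, p/H/Hi/g, p/T/Lo/k, p/T/Lo/f, p/T/Lo/g, p/T/Hi/k, p/T/Hi/f, p/T/Hi/g, r/H/Lo/k, r/H/Lo/f, r/H/Lo/g, r/H/Hi/k, r/H/Hi/f, r/H/Hi/g, r/T/Lo/k, r/T/Lo/f, r/T/Lo/g, r/T/Hi/k, r/T/Hi/f, r/T/Hi/g, q/H/Lo/k, q/H/Lo/f, q/H/Lo/g, q/H/Hi/k, q/H/Hi/f, q/H/Hi/g, q/T/Lo/k, q/T/Lo/f, q/T/Lo/g, q/T/Hi/k, q/T/Hi/f, q/T/Hi/g. Columns: bR, bL, dR, dL.
{p/H/Lo/k, p/H/Lo/f, p/H/Lo/g} → row (0,4) (4,6) (6,6) (6,6)
{p/H/Hi/k} → row (0,4) (1,6) (6,6) (6,6)
{p/H/Hi/f} → row (0,4) (5,3) (6,6) (6,6)
{p/H/Hi/g} → row (0,4) (4,5) (6,6) (6,6)
{p/T/Lo/k, p/T/Lo/f, p/T/Lo/g} → row (6,3) (4,6) (6,6) (6,6)
{p/T/Hi/k} → row (6,3) (1,6) (6,6) (6,6)
{p/T/Hi/f} → row (6,3) (5,3) (6,6) (6,6)
{p/T/Hi/g} → row (6,3) (4,5) (6,6) (6,6)
{r/H/Lo/k, r/H/Lo/f, r/H/Lo/g, r/H/Hi/k, r/H/Hi/f, r/H/Hi/g, r/T/Lo/k, r/T/Lo/f, r/T/Lo/g, r/T/Hi/k, r/T/Hi/f, r/T/Hi/g} → row (0,1) (0,1) (6,6) (6,6)
{q/H/Lo/k, q/H/Lo/f, q/H/Lo/g, q/H/Hi/k, q/H/Hi/f, q/H/Hi/g, q/T/Lo/k, q/T/Lo/f, q/T/Lo/g, q/T/Hi/k, q/T/Hi/f, q/T/Hi/g} → row (3,6) (3,6) (6,6) (6,6)
That's 10 distinct rows out of 36 strategies.

10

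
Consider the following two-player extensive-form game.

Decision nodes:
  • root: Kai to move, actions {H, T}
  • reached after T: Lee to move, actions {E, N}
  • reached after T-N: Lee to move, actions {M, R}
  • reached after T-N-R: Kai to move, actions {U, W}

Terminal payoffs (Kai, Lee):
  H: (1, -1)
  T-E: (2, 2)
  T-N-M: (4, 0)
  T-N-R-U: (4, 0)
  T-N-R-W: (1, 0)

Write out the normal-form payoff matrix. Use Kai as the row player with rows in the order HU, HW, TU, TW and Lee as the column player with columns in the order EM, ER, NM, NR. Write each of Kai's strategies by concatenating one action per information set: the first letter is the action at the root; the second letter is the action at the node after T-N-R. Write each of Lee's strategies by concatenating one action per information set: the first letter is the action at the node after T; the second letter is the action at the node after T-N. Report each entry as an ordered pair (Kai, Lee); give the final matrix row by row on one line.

Row HU: EM→(1,-1), ER→(1,-1), NM→(1,-1), NR→(1,-1)
Row HW: EM→(1,-1), ER→(1,-1), NM→(1,-1), NR→(1,-1)
Row TU: EM→(2,2), ER→(2,2), NM→(4,0), NR→(4,0)
Row TW: EM→(2,2), ER→(2,2), NM→(4,0), NR→(1,0)

HU: (1,-1) (1,-1) (1,-1) (1,-1) | HW: (1,-1) (1,-1) (1,-1) (1,-1) | TU: (2,2) (2,2) (4,0) (4,0) | TW: (2,2) (2,2) (4,0) (1,0)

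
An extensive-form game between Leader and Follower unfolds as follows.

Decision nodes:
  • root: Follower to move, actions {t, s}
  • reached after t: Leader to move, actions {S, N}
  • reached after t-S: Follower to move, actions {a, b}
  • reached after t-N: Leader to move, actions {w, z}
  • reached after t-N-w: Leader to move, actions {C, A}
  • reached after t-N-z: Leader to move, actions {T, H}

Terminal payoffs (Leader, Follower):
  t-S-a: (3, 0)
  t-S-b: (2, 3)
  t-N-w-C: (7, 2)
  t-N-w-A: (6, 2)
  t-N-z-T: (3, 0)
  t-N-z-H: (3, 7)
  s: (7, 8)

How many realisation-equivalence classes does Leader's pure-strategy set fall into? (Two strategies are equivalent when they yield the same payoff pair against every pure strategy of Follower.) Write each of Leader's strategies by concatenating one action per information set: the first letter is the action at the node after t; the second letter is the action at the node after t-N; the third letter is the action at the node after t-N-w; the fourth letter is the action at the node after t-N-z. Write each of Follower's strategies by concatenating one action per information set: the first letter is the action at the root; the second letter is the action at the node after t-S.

5

Leader has 16 pure strategies: SwCT, SwCH, SwAT, SwAH, SzCT, SzCH, SzAT, SzAH, NwCT, NwCH, NwAT, NwAH, NzCT, NzCH, NzAT, NzAH. Columns: ta, tb, sa, sb.
{SwCT, SwCH, SwAT, SwAH, SzCT, SzCH, SzAT, SzAH} → row (3,0) (2,3) (7,8) (7,8)
{NwCT, NwCH} → row (7,2) (7,2) (7,8) (7,8)
{NwAT, NwAH} → row (6,2) (6,2) (7,8) (7,8)
{NzCT, NzAT} → row (3,0) (3,0) (7,8) (7,8)
{NzCH, NzAH} → row (3,7) (3,7) (7,8) (7,8)
That's 5 distinct rows out of 16 strategies.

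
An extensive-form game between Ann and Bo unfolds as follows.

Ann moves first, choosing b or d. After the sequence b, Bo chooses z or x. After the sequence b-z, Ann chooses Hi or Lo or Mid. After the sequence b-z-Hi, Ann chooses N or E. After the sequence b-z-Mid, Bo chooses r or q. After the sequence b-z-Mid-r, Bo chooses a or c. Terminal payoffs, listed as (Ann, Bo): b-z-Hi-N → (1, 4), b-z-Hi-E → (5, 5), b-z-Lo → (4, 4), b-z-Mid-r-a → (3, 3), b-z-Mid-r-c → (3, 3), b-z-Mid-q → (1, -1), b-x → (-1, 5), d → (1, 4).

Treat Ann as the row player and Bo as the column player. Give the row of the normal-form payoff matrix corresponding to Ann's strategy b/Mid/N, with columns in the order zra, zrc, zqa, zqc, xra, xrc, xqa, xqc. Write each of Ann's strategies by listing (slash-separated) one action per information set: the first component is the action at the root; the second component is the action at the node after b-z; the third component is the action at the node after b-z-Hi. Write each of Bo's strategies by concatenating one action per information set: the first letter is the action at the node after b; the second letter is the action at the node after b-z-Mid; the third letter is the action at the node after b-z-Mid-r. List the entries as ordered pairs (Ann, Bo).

(3,3) (3,3) (1,-1) (1,-1) (-1,5) (-1,5) (-1,5) (-1,5)

vs zra: Ann plays b → Bo plays z at [b] → Ann plays Mid at [b-z] → Bo plays r at [b-z-Mid] → Bo plays a at [b-z-Mid-r] → (3, 3)
vs zrc: Ann plays b → Bo plays z at [b] → Ann plays Mid at [b-z] → Bo plays r at [b-z-Mid] → Bo plays c at [b-z-Mid-r] → (3, 3)
vs zqa: Ann plays b → Bo plays z at [b] → Ann plays Mid at [b-z] → Bo plays q at [b-z-Mid] → (1, -1)
vs zqc: Ann plays b → Bo plays z at [b] → Ann plays Mid at [b-z] → Bo plays q at [b-z-Mid] → (1, -1)
vs xra: Ann plays b → Bo plays x at [b] → (-1, 5)
vs xrc: Ann plays b → Bo plays x at [b] → (-1, 5)
vs xqa: Ann plays b → Bo plays x at [b] → (-1, 5)
vs xqc: Ann plays b → Bo plays x at [b] → (-1, 5)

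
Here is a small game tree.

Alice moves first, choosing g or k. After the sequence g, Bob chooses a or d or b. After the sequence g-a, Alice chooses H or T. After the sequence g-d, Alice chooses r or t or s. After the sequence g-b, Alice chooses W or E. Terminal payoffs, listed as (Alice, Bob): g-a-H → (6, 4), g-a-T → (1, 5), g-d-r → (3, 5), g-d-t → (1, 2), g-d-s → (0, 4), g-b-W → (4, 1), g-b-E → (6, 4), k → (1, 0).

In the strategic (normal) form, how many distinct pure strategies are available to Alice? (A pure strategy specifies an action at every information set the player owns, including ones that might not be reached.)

Alice owns the root with actions {g, k} — two choices.
Alice owns the node after g-a with actions {H, T} — two choices.
Alice owns the node after g-d with actions {r, t, s} — three choices.
Alice owns the node after g-b with actions {W, E} — two choices.
A pure strategy fixes one action at each information set independently, so the count is the product 2 × 2 × 3 × 2 = 24.
(For reference, Bob has 3 pure strategies, giving a 24×3 normal-form matrix.)

24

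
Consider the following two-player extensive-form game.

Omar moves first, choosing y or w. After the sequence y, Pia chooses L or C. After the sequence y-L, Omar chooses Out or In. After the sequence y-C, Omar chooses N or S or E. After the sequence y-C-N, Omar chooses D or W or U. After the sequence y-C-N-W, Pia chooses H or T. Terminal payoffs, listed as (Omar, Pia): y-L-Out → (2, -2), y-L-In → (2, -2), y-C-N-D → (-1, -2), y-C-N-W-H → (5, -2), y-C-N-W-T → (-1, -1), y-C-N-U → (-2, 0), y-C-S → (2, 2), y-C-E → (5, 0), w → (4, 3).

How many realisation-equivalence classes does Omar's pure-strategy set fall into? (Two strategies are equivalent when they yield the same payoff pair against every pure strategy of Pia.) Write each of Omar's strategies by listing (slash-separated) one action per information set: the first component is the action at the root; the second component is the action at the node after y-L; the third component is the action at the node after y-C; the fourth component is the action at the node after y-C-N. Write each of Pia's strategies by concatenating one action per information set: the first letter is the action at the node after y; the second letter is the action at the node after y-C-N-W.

6

Omar has 36 pure strategies: y/Out/N/D, y/Out/N/W, y/Out/N/U, y/Out/S/D, y/Out/S/W, y/Out/S/U, y/Out/E/D, y/Out/E/W, y/Out/E/U, y/In/N/D, y/In/N/W, y/In/N/U, y/In/S/D, y/In/S/W, y/In/S/U, y/In/E/D, y/In/E/W, y/In/E/U, w/Out/N/D, w/Out/N/W, w/Out/N/U, w/Out/S/D, w/Out/S/W, w/Out/S/U, w/Out/E/D, w/Out/E/W, w/Out/E/U, w/In/N/D, w/In/N/W, w/In/N/U, w/In/S/D, w/In/S/W, w/In/S/U, w/In/E/D, w/In/E/W, w/In/E/U. Columns: LH, LT, CH, CT.
{y/Out/N/D, y/In/N/D} → row (2,-2) (2,-2) (-1,-2) (-1,-2)
{y/Out/N/W, y/In/N/W} → row (2,-2) (2,-2) (5,-2) (-1,-1)
{y/Out/N/U, y/In/N/U} → row (2,-2) (2,-2) (-2,0) (-2,0)
{y/Out/S/D, y/Out/S/W, y/Out/S/U, y/In/S/D, y/In/S/W, y/In/S/U} → row (2,-2) (2,-2) (2,2) (2,2)
{y/Out/E/D, y/Out/E/W, y/Out/E/U, y/In/E/D, y/In/E/W, y/In/E/U} → row (2,-2) (2,-2) (5,0) (5,0)
{w/Out/N/D, w/Out/N/W, w/Out/N/U, w/Out/S/D, w/Out/S/W, w/Out/S/U, w/Out/E/D, w/Out/E/W, w/Out/E/U, w/In/N/D, w/In/N/W, w/In/N/U, w/In/S/D, w/In/S/W, w/In/S/U, w/In/E/D, w/In/E/W, w/In/E/U} → row (4,3) (4,3) (4,3) (4,3)
That's 6 distinct rows out of 36 strategies.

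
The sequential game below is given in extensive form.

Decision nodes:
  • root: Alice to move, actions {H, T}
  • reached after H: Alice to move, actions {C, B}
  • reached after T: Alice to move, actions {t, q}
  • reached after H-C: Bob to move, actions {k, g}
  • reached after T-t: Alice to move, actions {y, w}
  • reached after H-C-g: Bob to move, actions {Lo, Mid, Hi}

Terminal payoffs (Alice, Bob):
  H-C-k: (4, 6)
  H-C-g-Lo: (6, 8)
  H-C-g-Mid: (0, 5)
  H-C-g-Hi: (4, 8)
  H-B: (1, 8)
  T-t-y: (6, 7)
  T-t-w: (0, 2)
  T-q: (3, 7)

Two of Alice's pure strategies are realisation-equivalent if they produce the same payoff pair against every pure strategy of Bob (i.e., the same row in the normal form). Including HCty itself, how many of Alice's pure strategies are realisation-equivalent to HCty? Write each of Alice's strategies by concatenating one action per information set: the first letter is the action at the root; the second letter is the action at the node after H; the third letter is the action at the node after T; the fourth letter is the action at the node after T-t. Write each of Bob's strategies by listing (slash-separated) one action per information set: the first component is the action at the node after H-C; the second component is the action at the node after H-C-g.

4

Row for HCty (columns k/Lo, k/Mid, k/Hi, g/Lo, g/Mid, g/Hi): (4,6) (4,6) (4,6) (6,8) (0,5) (4,8).
Under HCty, Alice's choice at the node after T and at the node after T-t can never be reached regardless of what Bob does, so varying those choices leaves every outcome unchanged.
Holding the reachable choices fixed and varying the unreachable ones freely already gives 2 × 2 = 4 equivalent strategies.
No other strategy reproduces this row, so those 4 are the full class: HCty, HCtw, HCqy, HCqw.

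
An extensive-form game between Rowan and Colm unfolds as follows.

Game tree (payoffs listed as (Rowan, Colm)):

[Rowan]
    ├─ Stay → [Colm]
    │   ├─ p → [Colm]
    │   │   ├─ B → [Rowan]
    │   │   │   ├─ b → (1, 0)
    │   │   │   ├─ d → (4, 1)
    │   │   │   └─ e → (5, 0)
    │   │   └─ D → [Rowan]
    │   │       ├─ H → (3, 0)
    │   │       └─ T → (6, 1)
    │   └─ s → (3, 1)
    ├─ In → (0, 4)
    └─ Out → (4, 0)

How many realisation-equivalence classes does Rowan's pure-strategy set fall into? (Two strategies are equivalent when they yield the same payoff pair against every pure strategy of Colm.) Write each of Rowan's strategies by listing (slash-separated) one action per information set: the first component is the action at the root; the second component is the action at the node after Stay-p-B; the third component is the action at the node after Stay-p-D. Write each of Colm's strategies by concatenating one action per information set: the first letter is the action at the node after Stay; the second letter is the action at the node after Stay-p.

8

Rowan has 18 pure strategies: Stay/b/H, Stay/b/T, Stay/d/H, Stay/d/T, Stay/e/H, Stay/e/T, In/b/H, In/b/T, In/d/H, In/d/T, In/e/H, In/e/T, Out/b/H, Out/b/T, Out/d/H, Out/d/T, Out/e/H, Out/e/T. Columns: pB, pD, sB, sD.
{Stay/b/H} → row (1,0) (3,0) (3,1) (3,1)
{Stay/b/T} → row (1,0) (6,1) (3,1) (3,1)
{Stay/d/H} → row (4,1) (3,0) (3,1) (3,1)
{Stay/d/T} → row (4,1) (6,1) (3,1) (3,1)
{Stay/e/H} → row (5,0) (3,0) (3,1) (3,1)
{Stay/e/T} → row (5,0) (6,1) (3,1) (3,1)
{In/b/H, In/b/T, In/d/H, In/d/T, In/e/H, In/e/T} → row (0,4) (0,4) (0,4) (0,4)
{Out/b/H, Out/b/T, Out/d/H, Out/d/T, Out/e/H, Out/e/T} → row (4,0) (4,0) (4,0) (4,0)
That's 8 distinct rows out of 18 strategies.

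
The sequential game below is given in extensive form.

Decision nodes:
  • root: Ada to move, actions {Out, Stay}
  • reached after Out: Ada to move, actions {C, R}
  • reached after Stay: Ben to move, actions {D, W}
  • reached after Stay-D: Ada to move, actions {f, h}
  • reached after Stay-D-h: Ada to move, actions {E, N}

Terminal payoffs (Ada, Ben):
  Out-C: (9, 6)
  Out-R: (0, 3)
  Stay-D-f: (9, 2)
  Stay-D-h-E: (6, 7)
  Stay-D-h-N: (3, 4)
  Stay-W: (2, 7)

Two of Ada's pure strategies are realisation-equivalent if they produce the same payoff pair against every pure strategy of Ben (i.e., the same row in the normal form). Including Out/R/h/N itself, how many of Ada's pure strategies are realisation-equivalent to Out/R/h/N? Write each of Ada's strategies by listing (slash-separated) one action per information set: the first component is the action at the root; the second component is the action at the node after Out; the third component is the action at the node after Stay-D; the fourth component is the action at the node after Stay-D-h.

4

Row for Out/R/h/N (columns D, W): (0,3) (0,3).
Under Out/R/h/N, Ada's choice at the node after Stay-D and at the node after Stay-D-h can never be reached regardless of what Ben does, so varying those choices leaves every outcome unchanged.
Holding the reachable choices fixed and varying the unreachable ones freely already gives 2 × 2 = 4 equivalent strategies.
No other strategy reproduces this row, so those 4 are the full class: Out/R/f/E, Out/R/f/N, Out/R/h/E, Out/R/h/N.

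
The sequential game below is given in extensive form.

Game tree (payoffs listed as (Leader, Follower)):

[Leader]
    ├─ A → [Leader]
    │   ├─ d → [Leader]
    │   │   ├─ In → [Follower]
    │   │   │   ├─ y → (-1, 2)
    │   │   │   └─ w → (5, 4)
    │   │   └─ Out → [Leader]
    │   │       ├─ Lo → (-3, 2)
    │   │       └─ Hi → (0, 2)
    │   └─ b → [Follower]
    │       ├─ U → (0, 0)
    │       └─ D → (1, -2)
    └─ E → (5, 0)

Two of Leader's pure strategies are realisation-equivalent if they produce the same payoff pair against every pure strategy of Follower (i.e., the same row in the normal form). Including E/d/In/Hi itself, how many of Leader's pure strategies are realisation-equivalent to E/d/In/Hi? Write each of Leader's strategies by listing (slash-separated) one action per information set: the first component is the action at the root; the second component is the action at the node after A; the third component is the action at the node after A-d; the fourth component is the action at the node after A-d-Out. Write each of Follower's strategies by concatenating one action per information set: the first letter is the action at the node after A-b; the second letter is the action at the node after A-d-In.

Row for E/d/In/Hi (columns Uy, Uw, Dy, Dw): (5,0) (5,0) (5,0) (5,0).
Under E/d/In/Hi, Leader's choice at the node after A and at the node after A-d and at the node after A-d-Out can never be reached regardless of what Follower does, so varying those choices leaves every outcome unchanged.
Holding the reachable choices fixed and varying the unreachable ones freely already gives 2 × 2 × 2 = 8 equivalent strategies.
No other strategy reproduces this row, so those 8 are the full class: E/d/In/Lo, E/d/In/Hi, E/d/Out/Lo, E/d/Out/Hi, E/b/In/Lo, E/b/In/Hi, E/b/Out/Lo, E/b/Out/Hi.

8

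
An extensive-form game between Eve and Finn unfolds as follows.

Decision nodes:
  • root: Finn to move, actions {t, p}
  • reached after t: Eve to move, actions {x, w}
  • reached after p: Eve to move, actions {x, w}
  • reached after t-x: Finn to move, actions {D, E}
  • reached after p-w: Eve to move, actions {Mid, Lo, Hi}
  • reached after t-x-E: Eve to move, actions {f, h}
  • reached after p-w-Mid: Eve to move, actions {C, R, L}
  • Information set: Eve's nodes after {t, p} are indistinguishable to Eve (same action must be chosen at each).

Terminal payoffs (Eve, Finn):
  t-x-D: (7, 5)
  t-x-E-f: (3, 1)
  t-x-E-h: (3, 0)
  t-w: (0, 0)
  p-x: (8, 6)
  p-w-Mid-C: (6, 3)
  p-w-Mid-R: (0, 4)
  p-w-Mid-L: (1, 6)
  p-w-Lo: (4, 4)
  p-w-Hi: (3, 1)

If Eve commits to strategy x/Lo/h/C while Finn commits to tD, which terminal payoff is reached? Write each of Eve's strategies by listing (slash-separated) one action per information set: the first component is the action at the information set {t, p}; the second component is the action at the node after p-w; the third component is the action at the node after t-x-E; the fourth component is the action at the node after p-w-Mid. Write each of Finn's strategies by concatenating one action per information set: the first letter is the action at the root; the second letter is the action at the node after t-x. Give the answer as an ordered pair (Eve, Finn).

(7, 5)

Trace the play path from the root:
  Finn plays t
  Eve plays x at [t]
  Finn plays D at [t-x]
→ terminal payoff (7, 5).
(Eve's choice at the node after p-w is never reached on this path, so it doesn't affect the outcome.)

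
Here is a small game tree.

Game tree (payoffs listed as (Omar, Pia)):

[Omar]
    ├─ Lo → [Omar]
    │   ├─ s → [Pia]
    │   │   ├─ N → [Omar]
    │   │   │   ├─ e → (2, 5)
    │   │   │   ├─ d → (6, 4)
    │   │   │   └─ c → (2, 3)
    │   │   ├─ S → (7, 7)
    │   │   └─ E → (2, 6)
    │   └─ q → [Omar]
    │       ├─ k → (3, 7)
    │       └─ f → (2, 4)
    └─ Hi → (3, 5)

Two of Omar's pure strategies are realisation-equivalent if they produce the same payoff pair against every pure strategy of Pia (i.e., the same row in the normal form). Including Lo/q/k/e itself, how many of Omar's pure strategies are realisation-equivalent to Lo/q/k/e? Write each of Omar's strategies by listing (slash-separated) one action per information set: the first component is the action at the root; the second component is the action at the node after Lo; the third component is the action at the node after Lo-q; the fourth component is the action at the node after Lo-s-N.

Row for Lo/q/k/e (columns N, S, E): (3,7) (3,7) (3,7).
Under Lo/q/k/e, Omar's choice at the node after Lo-s-N can never be reached regardless of what Pia does, so varying those choices leaves every outcome unchanged.
Holding the reachable choices fixed and varying the unreachable one freely already gives 3 equivalent strategies.
No other strategy reproduces this row, so those 3 are the full class: Lo/q/k/e, Lo/q/k/d, Lo/q/k/c.

3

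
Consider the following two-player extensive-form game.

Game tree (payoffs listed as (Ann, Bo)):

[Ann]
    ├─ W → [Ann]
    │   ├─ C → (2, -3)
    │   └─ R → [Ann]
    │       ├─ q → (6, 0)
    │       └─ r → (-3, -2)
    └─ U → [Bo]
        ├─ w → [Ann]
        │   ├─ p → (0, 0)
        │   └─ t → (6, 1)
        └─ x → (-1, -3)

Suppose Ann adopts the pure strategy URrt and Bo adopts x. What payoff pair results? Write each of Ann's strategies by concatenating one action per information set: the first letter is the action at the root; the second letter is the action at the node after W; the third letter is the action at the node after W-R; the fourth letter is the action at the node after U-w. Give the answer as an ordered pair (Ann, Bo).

Trace the play path from the root:
  Ann plays U
  Bo plays x at [U]
→ terminal payoff (-1, -3).
(Ann's choice at the node after W is never reached on this path, so it doesn't affect the outcome.)

(-1, -3)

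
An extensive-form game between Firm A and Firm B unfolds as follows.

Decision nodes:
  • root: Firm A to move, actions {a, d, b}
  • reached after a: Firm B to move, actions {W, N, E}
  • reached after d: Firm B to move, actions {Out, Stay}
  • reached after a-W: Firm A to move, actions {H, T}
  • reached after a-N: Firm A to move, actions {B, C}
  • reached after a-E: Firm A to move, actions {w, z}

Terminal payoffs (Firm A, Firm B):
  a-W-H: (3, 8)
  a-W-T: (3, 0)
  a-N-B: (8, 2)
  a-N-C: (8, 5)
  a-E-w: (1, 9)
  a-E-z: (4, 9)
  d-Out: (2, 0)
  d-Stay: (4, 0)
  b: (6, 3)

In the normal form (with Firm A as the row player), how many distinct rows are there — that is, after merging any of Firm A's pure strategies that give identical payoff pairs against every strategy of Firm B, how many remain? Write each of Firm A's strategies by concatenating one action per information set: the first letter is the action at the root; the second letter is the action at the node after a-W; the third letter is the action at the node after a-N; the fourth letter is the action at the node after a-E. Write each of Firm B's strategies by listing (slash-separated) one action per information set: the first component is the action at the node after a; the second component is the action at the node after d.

Firm A has 24 pure strategies: aHBw, aHBz, aHCw, aHCz, aTBw, aTBz, aTCw, aTCz, dHBw, dHBz, dHCw, dHCz, dTBw, dTBz, dTCw, dTCz, bHBw, bHBz, bHCw, bHCz, bTBw, bTBz, bTCw, bTCz. Columns: W/Out, W/Stay, N/Out, N/Stay, E/Out, E/Stay.
{aHBw} → row (3,8) (3,8) (8,2) (8,2) (1,9) (1,9)
{aHBz} → row (3,8) (3,8) (8,2) (8,2) (4,9) (4,9)
{aHCw} → row (3,8) (3,8) (8,5) (8,5) (1,9) (1,9)
{aHCz} → row (3,8) (3,8) (8,5) (8,5) (4,9) (4,9)
{aTBw} → row (3,0) (3,0) (8,2) (8,2) (1,9) (1,9)
{aTBz} → row (3,0) (3,0) (8,2) (8,2) (4,9) (4,9)
{aTCw} → row (3,0) (3,0) (8,5) (8,5) (1,9) (1,9)
{aTCz} → row (3,0) (3,0) (8,5) (8,5) (4,9) (4,9)
{dHBw, dHBz, dHCw, dHCz, dTBw, dTBz, dTCw, dTCz} → row (2,0) (4,0) (2,0) (4,0) (2,0) (4,0)
{bHBw, bHBz, bHCw, bHCz, bTBw, bTBz, bTCw, bTCz} → row (6,3) (6,3) (6,3) (6,3) (6,3) (6,3)
That's 10 distinct rows out of 24 strategies.

10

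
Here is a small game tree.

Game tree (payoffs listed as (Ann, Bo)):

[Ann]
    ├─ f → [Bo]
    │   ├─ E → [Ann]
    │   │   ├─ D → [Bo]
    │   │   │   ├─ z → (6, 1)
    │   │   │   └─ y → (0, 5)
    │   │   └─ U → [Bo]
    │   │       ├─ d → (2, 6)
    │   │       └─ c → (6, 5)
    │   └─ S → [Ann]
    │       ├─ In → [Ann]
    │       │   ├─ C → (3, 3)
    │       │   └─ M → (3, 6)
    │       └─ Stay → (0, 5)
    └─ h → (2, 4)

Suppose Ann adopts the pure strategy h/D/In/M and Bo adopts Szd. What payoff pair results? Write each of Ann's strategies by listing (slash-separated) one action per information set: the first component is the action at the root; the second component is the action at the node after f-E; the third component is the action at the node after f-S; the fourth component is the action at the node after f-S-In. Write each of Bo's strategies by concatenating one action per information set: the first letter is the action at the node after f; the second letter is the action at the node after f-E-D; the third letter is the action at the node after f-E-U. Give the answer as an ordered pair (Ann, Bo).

Trace the play path from the root:
  Ann plays h
→ terminal payoff (2, 4).
(Ann's choice at the node after f-E is never reached on this path, so it doesn't affect the outcome.)

(2, 4)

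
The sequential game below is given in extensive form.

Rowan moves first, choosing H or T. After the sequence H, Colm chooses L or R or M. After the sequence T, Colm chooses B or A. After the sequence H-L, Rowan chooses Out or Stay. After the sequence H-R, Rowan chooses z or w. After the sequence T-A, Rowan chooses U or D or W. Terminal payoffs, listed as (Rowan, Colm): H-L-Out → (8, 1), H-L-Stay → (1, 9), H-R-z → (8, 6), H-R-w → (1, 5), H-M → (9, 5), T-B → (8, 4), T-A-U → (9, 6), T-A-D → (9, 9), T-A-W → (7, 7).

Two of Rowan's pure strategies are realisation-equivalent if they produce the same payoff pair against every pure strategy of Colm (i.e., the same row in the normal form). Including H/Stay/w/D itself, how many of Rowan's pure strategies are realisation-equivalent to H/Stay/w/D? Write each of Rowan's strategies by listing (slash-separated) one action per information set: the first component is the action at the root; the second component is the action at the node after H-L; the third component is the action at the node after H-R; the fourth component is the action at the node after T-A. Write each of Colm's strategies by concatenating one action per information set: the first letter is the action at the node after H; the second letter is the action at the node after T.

3

Row for H/Stay/w/D (columns LB, LA, RB, RA, MB, MA): (1,9) (1,9) (1,5) (1,5) (9,5) (9,5).
Under H/Stay/w/D, Rowan's choice at the node after T-A can never be reached regardless of what Colm does, so varying those choices leaves every outcome unchanged.
Holding the reachable choices fixed and varying the unreachable one freely already gives 3 equivalent strategies.
No other strategy reproduces this row, so those 3 are the full class: H/Stay/w/U, H/Stay/w/D, H/Stay/w/W.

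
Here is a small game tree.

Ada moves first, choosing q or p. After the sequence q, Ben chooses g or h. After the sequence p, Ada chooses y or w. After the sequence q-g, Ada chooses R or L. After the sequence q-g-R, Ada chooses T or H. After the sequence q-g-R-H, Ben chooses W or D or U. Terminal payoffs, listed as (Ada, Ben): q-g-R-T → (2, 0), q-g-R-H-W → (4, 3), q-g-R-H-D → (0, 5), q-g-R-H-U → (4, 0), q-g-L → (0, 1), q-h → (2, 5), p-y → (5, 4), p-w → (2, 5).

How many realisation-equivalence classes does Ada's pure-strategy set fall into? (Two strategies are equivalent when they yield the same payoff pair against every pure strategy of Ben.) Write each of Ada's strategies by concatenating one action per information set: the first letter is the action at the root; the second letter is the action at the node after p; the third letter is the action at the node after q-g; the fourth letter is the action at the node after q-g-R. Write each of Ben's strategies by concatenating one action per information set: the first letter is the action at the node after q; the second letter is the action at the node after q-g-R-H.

Ada has 16 pure strategies: qyRT, qyRH, qyLT, qyLH, qwRT, qwRH, qwLT, qwLH, pyRT, pyRH, pyLT, pyLH, pwRT, pwRH, pwLT, pwLH. Columns: gW, gD, gU, hW, hD, hU.
{qyRT, qwRT} → row (2,0) (2,0) (2,0) (2,5) (2,5) (2,5)
{qyRH, qwRH} → row (4,3) (0,5) (4,0) (2,5) (2,5) (2,5)
{qyLT, qyLH, qwLT, qwLH} → row (0,1) (0,1) (0,1) (2,5) (2,5) (2,5)
{pyRT, pyRH, pyLT, pyLH} → row (5,4) (5,4) (5,4) (5,4) (5,4) (5,4)
{pwRT, pwRH, pwLT, pwLH} → row (2,5) (2,5) (2,5) (2,5) (2,5) (2,5)
That's 5 distinct rows out of 16 strategies.

5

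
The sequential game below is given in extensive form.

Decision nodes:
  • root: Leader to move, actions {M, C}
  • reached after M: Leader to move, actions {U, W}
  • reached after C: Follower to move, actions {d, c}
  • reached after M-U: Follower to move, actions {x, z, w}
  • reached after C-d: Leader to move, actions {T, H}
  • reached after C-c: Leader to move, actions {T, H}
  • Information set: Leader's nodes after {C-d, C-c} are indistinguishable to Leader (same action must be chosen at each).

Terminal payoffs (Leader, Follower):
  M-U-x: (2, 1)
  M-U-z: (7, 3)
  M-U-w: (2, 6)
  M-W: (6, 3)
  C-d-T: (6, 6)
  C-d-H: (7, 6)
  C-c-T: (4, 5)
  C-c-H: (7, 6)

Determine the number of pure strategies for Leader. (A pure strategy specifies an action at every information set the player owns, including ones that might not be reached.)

8

Leader owns the root with actions {M, C} — two choices.
Leader owns the node after M with actions {U, W} — two choices.
Leader owns the information set {C-d, C-c} with actions {T, H} — two choices.
A pure strategy fixes one action at each information set independently, so the count is the product 2 × 2 × 2 = 8.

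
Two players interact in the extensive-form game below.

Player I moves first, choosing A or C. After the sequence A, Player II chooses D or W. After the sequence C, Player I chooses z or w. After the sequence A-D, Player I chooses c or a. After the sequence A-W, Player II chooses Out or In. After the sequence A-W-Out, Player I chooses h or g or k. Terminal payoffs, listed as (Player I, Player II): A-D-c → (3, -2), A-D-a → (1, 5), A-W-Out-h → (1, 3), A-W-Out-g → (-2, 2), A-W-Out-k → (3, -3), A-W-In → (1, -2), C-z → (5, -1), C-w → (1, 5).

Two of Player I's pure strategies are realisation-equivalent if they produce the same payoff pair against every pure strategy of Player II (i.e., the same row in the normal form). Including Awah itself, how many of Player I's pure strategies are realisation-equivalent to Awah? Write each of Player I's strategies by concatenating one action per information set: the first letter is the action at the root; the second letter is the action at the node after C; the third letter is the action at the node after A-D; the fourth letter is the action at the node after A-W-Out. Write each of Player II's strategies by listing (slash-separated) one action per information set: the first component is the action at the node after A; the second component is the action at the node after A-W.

Row for Awah (columns D/Out, D/In, W/Out, W/In): (1,5) (1,5) (1,3) (1,-2).
Under Awah, Player I's choice at the node after C can never be reached regardless of what Player II does, so varying those choices leaves every outcome unchanged.
Holding the reachable choices fixed and varying the unreachable one freely already gives 2 equivalent strategies.
No other strategy reproduces this row, so those 2 are the full class: Azah, Awah.

2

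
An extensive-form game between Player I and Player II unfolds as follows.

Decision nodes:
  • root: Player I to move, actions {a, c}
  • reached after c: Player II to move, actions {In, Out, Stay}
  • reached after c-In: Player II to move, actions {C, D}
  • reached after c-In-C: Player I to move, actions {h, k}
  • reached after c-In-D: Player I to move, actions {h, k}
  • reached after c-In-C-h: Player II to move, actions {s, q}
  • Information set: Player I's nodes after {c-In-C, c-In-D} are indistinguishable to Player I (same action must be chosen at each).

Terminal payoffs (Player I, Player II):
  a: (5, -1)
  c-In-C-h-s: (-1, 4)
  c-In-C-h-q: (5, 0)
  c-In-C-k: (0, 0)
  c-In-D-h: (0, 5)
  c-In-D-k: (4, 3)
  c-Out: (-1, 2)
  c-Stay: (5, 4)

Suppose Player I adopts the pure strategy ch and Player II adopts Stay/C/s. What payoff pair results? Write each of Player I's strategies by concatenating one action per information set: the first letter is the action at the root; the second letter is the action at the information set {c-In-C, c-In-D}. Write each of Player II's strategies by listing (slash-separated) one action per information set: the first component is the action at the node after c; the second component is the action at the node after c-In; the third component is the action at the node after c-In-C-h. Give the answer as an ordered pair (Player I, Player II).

(5, 4)

Trace the play path from the root:
  Player I plays c
  Player II plays Stay at [c]
→ terminal payoff (5, 4).
(Player I's choice at the information set {c-In-C, c-In-D} is never reached on this path, so it doesn't affect the outcome.)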